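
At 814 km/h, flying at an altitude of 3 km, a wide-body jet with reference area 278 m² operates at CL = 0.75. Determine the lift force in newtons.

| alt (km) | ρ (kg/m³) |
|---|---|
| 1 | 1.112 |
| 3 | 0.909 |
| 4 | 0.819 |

L = 4.84×10^6 N

At 3 km, from the table: ρ = 0.909 kg/m³.
Convert speed: v = 814 km/h ÷ 3.6 = 226.1 m/s.
L = ½ρv²S·CL = ½ × 0.909 × 226.1² × 278 × 0.75 = 4.84×10^6 N ≈ 4840 kN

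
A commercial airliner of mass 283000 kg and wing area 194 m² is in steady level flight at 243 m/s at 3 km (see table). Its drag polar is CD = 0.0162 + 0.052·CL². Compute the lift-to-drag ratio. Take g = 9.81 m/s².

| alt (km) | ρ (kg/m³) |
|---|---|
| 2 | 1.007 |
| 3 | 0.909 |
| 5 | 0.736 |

L/D = 17.2

At 3 km, from the table: ρ = 0.909 kg/m³.
Level flight ⇒ L = W = m·g = 283000 × 9.81 = 2.7762×10^6 N.
Dynamic pressure q = 0.5 × 0.909 × 243² = 26840 Pa.
CL = W/(q·S) = 2.7762×10^6 / (26840 × 194) = 0.5332.
CD = 0.0162 + 0.052 × 0.5332² = 0.03098.
L/D = CL/CD = 0.5332 / 0.03098 = 17.2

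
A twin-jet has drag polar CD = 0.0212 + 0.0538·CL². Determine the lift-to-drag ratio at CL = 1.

CD = 0.0212 + 0.0538 × 1² = 0.075
L/D = CL/CD = 1 / 0.075 = 13.3

L/D = 13.3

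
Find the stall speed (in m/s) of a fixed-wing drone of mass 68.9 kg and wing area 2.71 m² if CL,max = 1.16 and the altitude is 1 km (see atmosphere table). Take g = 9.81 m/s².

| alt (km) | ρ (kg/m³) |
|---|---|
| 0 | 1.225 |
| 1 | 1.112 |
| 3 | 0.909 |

V_stall = 19.7 m/s

At 1 km, from the table: ρ = 1.112 kg/m³.
At stall, lift equals weight: L = W = m·g = 68.9 × 9.81 = 675.9 N.
From L = ½ρV²S·CL,max = W: V_stall = √(2W/(ρSCL,max)) = √(2·675.9/(1.112·2.71·1.16))
V_stall = √386.7 = 19.7 m/s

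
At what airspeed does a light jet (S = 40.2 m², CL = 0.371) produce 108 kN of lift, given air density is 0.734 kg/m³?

v = 140 m/s

L = ½ρv²S·CL ⇒ v = √(2L/(ρ·S·CL))
v = √(2 × 1.08×10^5 / (0.734 × 40.2 × 0.371)) = √19730 = 140 m/s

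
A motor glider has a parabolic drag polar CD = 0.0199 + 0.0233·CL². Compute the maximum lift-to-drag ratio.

(L/D)max = 23.2

For CD = CD0 + K·CL², (L/D)max occurs at CL* = √(CD0/K) and equals 1/(2√(K·CD0)).
(L/D)max = 1/(2√(0.0233 × 0.0199)) = 1/(2 × 0.02153) = 23.2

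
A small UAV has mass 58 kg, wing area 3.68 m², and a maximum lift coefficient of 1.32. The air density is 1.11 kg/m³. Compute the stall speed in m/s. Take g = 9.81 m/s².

Stall occurs when L = W at CL,max. W = mg = 58 × 9.81 = 569 N.
V_stall = √(2W/(ρ·S·CL,max)) = √(2 × 569 / (1.11 × 3.68 × 1.32))
V_stall = √211 = 14.5 m/s

V_stall = 14.5 m/s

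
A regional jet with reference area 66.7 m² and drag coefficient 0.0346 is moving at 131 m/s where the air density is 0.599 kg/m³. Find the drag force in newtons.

D = 11900 N

Dynamic pressure q = ½ρv² = ½ × 0.599 × 131² = 5140 Pa.
D = q·S·CD = 5140 × 66.7 × 0.0346 = 11900 N ≈ 11.9 kN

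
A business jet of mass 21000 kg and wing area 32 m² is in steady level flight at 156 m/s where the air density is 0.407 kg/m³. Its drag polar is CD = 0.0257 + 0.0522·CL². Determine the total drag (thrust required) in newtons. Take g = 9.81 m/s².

D = 18100 N

Weight W = mg = 21000 × 9.81 = 2.0601×10^5 N; in level flight L = W.
Dynamic pressure q = 0.5 × 0.407 × 156² = 4952 Pa.
Required CL = L/(qS) = 2.0601×10^5/(4952·32) = 1.3.
CD = 0.0257 + 0.0522 × 1.3² = 0.1139.
D = q·S·CD = 4952 × 32 × 0.1139 = 18050 N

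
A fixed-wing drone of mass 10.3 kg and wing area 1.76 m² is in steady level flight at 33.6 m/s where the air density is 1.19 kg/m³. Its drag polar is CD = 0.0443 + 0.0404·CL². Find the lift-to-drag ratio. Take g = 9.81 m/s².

L/D = 1.92

Level flight ⇒ L = W = m·g = 10.3 × 9.81 = 101.04 N.
q = ½ρv² = ½ × 1.19 × 33.6² = 671.7 Pa.
CL = 2W/(ρv²S) = 2×101.04/(1.19×33.6²×1.76) = 0.08547.
CD = 0.0443 + 0.0404 × 0.08547² = 0.0446.
L/D = CL/CD = 0.08547 / 0.0446 = 1.92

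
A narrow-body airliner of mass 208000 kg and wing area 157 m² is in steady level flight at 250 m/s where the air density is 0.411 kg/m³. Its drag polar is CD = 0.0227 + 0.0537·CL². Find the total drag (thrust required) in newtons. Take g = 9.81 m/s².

In steady level flight, lift balances weight: W = mg = 208000 × 9.81 = 2.0405×10^6 N.
Dynamic pressure q = 0.5 × 0.411 × 250² = 12840 Pa.
CL = 2W/(ρv²S) = 2×2.0405×10^6/(0.411×250²×157) = 1.012.
CD = 0.0227 + 0.0537 × 1.012² = 0.07769.
D = q·S·CD = 12840 × 157 × 0.07769 = 1.567×10^5 N

D = 1.57×10^5 N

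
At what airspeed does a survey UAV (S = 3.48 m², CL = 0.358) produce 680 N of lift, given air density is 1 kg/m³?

v = 33 m/s

L = ½ρv²S·CL ⇒ v = √(2L/(ρ·S·CL))
v = √(2 × 680 / (1 × 3.48 × 0.358)) = √1092 = 33 m/s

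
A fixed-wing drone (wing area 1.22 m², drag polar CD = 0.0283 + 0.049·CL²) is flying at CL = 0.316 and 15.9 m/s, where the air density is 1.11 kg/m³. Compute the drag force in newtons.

D = 5.68 N

CD = 0.0283 + 0.049 × 0.316² = 0.03319
D = ½ρv²S·CD = ½ × 1.11 × 15.9² × 1.22 × 0.03319 = 5.68 N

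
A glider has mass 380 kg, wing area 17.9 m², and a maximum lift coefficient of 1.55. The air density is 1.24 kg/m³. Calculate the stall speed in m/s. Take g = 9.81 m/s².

V_stall = 14.7 m/s

Weight W = mg = 380 × 9.81 = 3728 N.
From L = ½ρV²S·CL,max = W: V_stall = √(2W/(ρSCL,max)) = √(2·3728/(1.24·17.9·1.55))
V_stall = √216.7 = 14.7 m/s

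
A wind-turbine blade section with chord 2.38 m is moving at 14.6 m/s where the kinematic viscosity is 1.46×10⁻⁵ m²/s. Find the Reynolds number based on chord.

Re = 2.38×10^6

Re = v·c/ν = 14.6 × 2.38 / (1.46×10⁻⁵) = 2.38×10^6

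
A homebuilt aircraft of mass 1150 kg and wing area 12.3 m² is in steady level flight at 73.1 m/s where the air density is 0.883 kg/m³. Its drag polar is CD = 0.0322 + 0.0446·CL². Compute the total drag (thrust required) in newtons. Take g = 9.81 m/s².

Level flight ⇒ L = W = m·g = 1150 × 9.81 = 11282 N.
Dynamic pressure q = 0.5 × 0.883 × 73.1² = 2359 Pa.
CL = W/(q·S) = 11282 / (2359 × 12.3) = 0.3888.
CD = 0.0322 + 0.0446 × 0.3888² = 0.03894.
D = q·S·CD = 2359 × 12.3 × 0.03894 = 1130 N

D = 1130 N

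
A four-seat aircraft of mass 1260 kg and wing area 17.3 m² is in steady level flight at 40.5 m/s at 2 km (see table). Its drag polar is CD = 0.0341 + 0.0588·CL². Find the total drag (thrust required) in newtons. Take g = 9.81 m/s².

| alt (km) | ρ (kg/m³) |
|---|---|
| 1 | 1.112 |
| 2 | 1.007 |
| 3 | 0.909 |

D = 1120 N

At 2 km, from the table: ρ = 1.007 kg/m³.
Weight W = mg = 1260 × 9.81 = 12361 N; in level flight L = W.
Dynamic pressure q = 0.5 × 1.007 × 40.5² = 825.9 Pa.
CL = W/(q·S) = 12361 / (825.9 × 17.3) = 0.8651.
CD = 0.0341 + 0.0588 × 0.8651² = 0.07811.
D = q·S·CD = 825.9 × 17.3 × 0.07811 = 1116 N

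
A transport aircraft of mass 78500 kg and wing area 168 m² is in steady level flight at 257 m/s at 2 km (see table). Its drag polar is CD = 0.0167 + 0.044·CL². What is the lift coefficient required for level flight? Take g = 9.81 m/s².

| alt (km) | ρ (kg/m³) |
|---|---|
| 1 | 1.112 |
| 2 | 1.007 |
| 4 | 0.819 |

At 2 km, from the table: ρ = 1.007 kg/m³.
Level flight ⇒ L = W = m·g = 78500 × 9.81 = 7.7008×10^5 N.
q = ½ρv² = ½ × 1.007 × 257² = 33260 Pa.
CL = 2W/(ρv²S) = 2×7.7008×10^5/(1.007×257²×168) = 0.1378.

CL = 0.138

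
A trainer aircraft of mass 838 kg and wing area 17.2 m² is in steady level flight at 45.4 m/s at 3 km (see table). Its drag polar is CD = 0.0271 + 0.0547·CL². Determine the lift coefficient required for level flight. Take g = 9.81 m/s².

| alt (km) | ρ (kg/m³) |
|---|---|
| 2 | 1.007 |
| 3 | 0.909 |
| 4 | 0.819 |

At 3 km, from the table: ρ = 0.909 kg/m³.
Level flight ⇒ L = W = m·g = 838 × 9.81 = 8220.8 N.
Dynamic pressure q = 0.5 × 0.909 × 45.4² = 936.8 Pa.
Required CL = L/(qS) = 8220.8/(936.8·17.2) = 0.5102.

CL = 0.51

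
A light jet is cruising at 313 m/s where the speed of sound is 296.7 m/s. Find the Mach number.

M = 1.05

M = v/a = 313 / 296.7 = 1.05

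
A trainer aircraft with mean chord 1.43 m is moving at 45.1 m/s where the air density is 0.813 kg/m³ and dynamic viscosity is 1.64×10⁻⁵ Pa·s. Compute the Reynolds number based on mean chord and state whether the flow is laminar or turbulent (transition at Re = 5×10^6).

Re = 3.2×10^6 (laminar)

Re = ρ·v·c/μ = 0.813 × 45.1 × 1.43 / (1.64×10⁻⁵) = 3.2×10^6
Since 3.2×10^6 < 5×10^6, the flow is laminar.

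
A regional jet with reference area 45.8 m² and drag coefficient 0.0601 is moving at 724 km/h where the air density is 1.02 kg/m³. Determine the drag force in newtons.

D = 56800 N

Convert speed: v = 724 km/h ÷ 3.6 = 201.1 m/s.
D = ½ρv²S·CD = ½ × 1.02 × 201.1² × 45.8 × 0.0601 = 56800 N ≈ 56.8 kN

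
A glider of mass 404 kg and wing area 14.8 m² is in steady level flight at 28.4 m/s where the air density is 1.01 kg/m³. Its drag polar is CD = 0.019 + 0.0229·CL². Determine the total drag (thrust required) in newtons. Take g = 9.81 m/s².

D = 174 N

Level flight ⇒ L = W = m·g = 404 × 9.81 = 3963.2 N.
q = ½ρv² = ½ × 1.01 × 28.4² = 407.3 Pa.
Required CL = L/(qS) = 3963.2/(407.3·14.8) = 0.6574.
CD = 0.019 + 0.0229 × 0.6574² = 0.0289.
D = q·S·CD = 407.3 × 14.8 × 0.0289 = 174.2 N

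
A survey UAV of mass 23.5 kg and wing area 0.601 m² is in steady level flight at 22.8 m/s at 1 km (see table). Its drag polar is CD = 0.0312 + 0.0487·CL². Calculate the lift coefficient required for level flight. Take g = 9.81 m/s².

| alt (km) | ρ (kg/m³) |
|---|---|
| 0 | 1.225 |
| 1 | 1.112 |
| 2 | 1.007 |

CL = 1.33

At 1 km, from the table: ρ = 1.112 kg/m³.
Weight W = mg = 23.5 × 9.81 = 230.54 N; in level flight L = W.
Dynamic pressure q = 0.5 × 1.112 × 22.8² = 289 Pa.
CL = W/(q·S) = 230.54 / (289 × 0.601) = 1.327.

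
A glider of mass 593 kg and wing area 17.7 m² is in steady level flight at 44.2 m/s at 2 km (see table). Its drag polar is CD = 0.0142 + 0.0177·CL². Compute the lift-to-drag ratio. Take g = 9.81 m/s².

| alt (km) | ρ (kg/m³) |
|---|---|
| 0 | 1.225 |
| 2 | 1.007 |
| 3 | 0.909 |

L/D = 20.7

At 2 km, from the table: ρ = 1.007 kg/m³.
Level flight ⇒ L = W = m·g = 593 × 9.81 = 5817.3 N.
Dynamic pressure q = 0.5 × 1.007 × 44.2² = 983.7 Pa.
Required CL = L/(qS) = 5817.3/(983.7·17.7) = 0.3341.
CD = 0.0142 + 0.0177 × 0.3341² = 0.01618.
L/D = CL/CD = 0.3341 / 0.01618 = 20.7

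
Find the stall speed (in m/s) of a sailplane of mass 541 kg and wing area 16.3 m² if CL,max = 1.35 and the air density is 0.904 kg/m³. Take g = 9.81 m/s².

Weight W = mg = 541 × 9.81 = 5307 N.
V_stall = √(2W/(ρ·S·CL,max)) = √(2 × 5307 / (0.904 × 16.3 × 1.35))
V_stall = √533.6 = 23.1 m/s

V_stall = 23.1 m/s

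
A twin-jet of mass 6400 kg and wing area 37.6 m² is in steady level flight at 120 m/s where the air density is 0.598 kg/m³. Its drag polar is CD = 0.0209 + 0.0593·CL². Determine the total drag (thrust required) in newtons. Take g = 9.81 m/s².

D = 4830 N

Level flight ⇒ L = W = m·g = 6400 × 9.81 = 62784 N.
q = ½ρv² = ½ × 0.598 × 120² = 4306 Pa.
CL = 2W/(ρv²S) = 2×62784/(0.598×120²×37.6) = 0.3878.
CD = 0.0209 + 0.0593 × 0.3878² = 0.02982.
D = q·S·CD = 4306 × 37.6 × 0.02982 = 4827 N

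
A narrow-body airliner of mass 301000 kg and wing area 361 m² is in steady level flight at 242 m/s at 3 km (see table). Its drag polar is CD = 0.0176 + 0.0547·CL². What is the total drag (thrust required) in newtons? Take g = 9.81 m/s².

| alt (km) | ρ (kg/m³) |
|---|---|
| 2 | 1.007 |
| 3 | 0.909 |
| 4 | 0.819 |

D = 2.19×10^5 N

At 3 km, from the table: ρ = 0.909 kg/m³.
Weight W = mg = 301000 × 9.81 = 2.9528×10^6 N; in level flight L = W.
Dynamic pressure q = 0.5 × 0.909 × 242² = 26620 Pa.
Required CL = L/(qS) = 2.9528×10^6/(26620·361) = 0.3073.
CD = 0.0176 + 0.0547 × 0.3073² = 0.02277.
D = q·S·CD = 26620 × 361 × 0.02277 = 2.188×10^5 N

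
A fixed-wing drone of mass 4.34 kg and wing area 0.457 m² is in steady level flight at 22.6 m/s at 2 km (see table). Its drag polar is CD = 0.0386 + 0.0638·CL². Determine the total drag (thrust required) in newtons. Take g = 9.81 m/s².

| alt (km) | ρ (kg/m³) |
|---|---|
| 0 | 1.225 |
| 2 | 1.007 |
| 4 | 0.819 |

D = 5.52 N

At 2 km, from the table: ρ = 1.007 kg/m³.
Weight W = mg = 4.34 × 9.81 = 42.575 N; in level flight L = W.
q = ½ρv² = ½ × 1.007 × 22.6² = 257.2 Pa.
CL = W/(q·S) = 42.575 / (257.2 × 0.457) = 0.3623.
CD = 0.0386 + 0.0638 × 0.3623² = 0.04697.
D = q·S·CD = 257.2 × 0.457 × 0.04697 = 5.521 N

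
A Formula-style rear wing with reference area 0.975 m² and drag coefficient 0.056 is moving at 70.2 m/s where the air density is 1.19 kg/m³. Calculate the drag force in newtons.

D = 160 N

D = ½ρv²S·CD = ½ × 1.19 × 70.2² × 0.975 × 0.056 = 160 N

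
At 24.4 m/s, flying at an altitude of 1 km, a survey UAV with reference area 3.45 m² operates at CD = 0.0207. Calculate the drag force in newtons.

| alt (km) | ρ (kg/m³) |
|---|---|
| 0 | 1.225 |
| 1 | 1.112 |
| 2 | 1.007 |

At 1 km, from the table: ρ = 1.112 kg/m³.
Dynamic pressure q = ½ρv² = ½ × 1.112 × 24.4² = 331 Pa.
D = q·S·CD = 331 × 3.45 × 0.0207 = 23.6 N

D = 23.6 N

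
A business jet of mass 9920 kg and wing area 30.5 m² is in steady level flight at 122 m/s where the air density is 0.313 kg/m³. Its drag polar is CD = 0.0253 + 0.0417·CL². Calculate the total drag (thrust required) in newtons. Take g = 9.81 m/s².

D = 7360 N

Level flight ⇒ L = W = m·g = 9920 × 9.81 = 97315 N.
Dynamic pressure q = 0.5 × 0.313 × 122² = 2329 Pa.
CL = 2W/(ρv²S) = 2×97315/(0.313×122²×30.5) = 1.37.
CD = 0.0253 + 0.0417 × 1.37² = 0.1035.
D = q·S·CD = 2329 × 30.5 × 0.1035 = 7356 N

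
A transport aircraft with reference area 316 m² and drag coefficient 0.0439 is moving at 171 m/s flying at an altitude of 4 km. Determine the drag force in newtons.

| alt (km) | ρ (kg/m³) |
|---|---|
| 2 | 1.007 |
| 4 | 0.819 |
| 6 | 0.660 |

At 4 km, from the table: ρ = 0.819 kg/m³.
Dynamic pressure q = ½ρv² = ½ × 0.819 × 171² = 11970 Pa.
D = q·S·CD = 11970 × 316 × 0.0439 = 1.66×10^5 N ≈ 166 kN

D = 1.66×10^5 N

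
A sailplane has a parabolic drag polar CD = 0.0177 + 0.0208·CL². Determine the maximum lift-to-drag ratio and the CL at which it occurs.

For CD = CD0 + K·CL², (L/D)max occurs at CL* = √(CD0/K) and equals 1/(2√(K·CD0)).
(L/D)max = 1/(2√(0.0208 × 0.0177)) = 1/(2 × 0.01919) = 26.1
CL* = √(0.0177/0.0208) = 0.922

(L/D)max = 26.1, at CL = 0.922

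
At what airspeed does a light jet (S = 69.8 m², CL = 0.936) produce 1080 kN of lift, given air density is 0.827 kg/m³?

v = 200 m/s

L = ½ρv²S·CL ⇒ v = √(2L/(ρ·S·CL))
v = √(2 × 1.08×10^6 / (0.827 × 69.8 × 0.936)) = √39980 = 200 m/s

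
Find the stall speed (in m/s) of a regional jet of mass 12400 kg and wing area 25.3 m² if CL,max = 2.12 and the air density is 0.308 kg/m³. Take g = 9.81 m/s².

At stall, lift equals weight: L = W = m·g = 12400 × 9.81 = 1.216×10^5 N.
V_stall = √(2W/(ρ·S·CL,max)) = √(2 × 1.216×10^5 / (0.308 × 25.3 × 2.12))
V_stall = √14730 = 121 m/s

V_stall = 121 m/s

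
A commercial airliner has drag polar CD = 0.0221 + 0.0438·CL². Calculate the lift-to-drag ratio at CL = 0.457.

CD = 0.0221 + 0.0438 × 0.457² = 0.03125
L/D = CL/CD = 0.457 / 0.03125 = 14.6

L/D = 14.6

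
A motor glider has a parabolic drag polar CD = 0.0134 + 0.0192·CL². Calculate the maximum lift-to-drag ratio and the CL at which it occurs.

(L/D)max = 31.2, at CL = 0.835

For CD = CD0 + K·CL², (L/D)max occurs at CL* = √(CD0/K) and equals 1/(2√(K·CD0)).
(L/D)max = 1/(2√(0.0192 × 0.0134)) = 1/(2 × 0.01604) = 31.2
CL* = √(0.0134/0.0192) = 0.835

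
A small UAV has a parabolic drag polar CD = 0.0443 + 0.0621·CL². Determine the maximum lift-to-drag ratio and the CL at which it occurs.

(L/D)max = 9.53, at CL = 0.845

For CD = CD0 + K·CL², (L/D)max occurs at CL* = √(CD0/K) and equals 1/(2√(K·CD0)).
(L/D)max = 1/(2√(0.0621 × 0.0443)) = 1/(2 × 0.05245) = 9.53
CL* = √(0.0443/0.0621) = 0.845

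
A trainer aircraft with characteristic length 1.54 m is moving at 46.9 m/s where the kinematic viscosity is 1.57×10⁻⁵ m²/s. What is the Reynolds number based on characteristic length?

Re = v·c/ν = 46.9 × 1.54 / (1.57×10⁻⁵) = 4.6×10^6

Re = 4.6×10^6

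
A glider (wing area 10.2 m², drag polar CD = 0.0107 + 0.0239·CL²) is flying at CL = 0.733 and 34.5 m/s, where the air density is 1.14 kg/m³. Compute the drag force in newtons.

D = 163 N

CD = 0.0107 + 0.0239 × 0.733² = 0.02354
D = ½ρv²S·CD = ½ × 1.14 × 34.5² × 10.2 × 0.02354 = 163 N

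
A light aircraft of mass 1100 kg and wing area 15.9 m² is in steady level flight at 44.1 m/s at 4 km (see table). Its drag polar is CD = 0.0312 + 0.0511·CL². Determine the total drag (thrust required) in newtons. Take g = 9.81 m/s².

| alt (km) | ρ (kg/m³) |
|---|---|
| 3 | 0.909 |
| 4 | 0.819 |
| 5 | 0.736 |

At 4 km, from the table: ρ = 0.819 kg/m³.
In steady level flight, lift balances weight: W = mg = 1100 × 9.81 = 10791 N.
Dynamic pressure q = 0.5 × 0.819 × 44.1² = 796.4 Pa.
CL = 2W/(ρv²S) = 2×10791/(0.819×44.1²×15.9) = 0.8522.
CD = 0.0312 + 0.0511 × 0.8522² = 0.06831.
D = q·S·CD = 796.4 × 15.9 × 0.06831 = 865 N

D = 865 N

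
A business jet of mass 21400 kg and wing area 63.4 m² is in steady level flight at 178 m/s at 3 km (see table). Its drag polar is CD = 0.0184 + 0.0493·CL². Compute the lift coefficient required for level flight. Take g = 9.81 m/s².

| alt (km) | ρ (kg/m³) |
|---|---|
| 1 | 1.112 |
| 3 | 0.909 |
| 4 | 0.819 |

CL = 0.23

At 3 km, from the table: ρ = 0.909 kg/m³.
Level flight ⇒ L = W = m·g = 21400 × 9.81 = 2.0993×10^5 N.
Dynamic pressure q = 0.5 × 0.909 × 178² = 14400 Pa.
Required CL = L/(qS) = 2.0993×10^5/(14400·63.4) = 0.2299.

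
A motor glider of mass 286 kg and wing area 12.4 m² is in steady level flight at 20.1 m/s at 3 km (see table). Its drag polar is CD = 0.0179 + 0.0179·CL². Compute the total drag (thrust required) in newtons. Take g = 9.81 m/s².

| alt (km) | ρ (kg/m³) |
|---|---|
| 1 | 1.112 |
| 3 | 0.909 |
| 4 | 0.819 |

D = 103 N

At 3 km, from the table: ρ = 0.909 kg/m³.
Level flight ⇒ L = W = m·g = 286 × 9.81 = 2805.7 N.
Dynamic pressure q = 0.5 × 0.909 × 20.1² = 183.6 Pa.
Required CL = L/(qS) = 2805.7/(183.6·12.4) = 1.232.
CD = 0.0179 + 0.0179 × 1.232² = 0.04508.
D = q·S·CD = 183.6 × 12.4 × 0.04508 = 102.6 N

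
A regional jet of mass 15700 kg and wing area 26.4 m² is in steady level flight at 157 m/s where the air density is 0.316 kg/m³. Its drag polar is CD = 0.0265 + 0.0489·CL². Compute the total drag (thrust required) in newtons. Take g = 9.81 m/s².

Weight W = mg = 15700 × 9.81 = 1.5402×10^5 N; in level flight L = W.
Dynamic pressure q = 0.5 × 0.316 × 157² = 3895 Pa.
Required CL = L/(qS) = 1.5402×10^5/(3895·26.4) = 1.498.
CD = 0.0265 + 0.0489 × 1.498² = 0.1362.
D = q·S·CD = 3895 × 26.4 × 0.1362 = 14010 N

D = 14000 N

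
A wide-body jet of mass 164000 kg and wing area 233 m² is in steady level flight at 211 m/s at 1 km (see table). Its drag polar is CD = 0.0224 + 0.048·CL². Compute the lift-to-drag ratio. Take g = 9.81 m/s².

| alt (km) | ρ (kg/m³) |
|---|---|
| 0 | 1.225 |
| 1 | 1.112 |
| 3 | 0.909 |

L/D = 10.7

At 1 km, from the table: ρ = 1.112 kg/m³.
Weight W = mg = 164000 × 9.81 = 1.6088×10^6 N; in level flight L = W.
q = ½ρv² = ½ × 1.112 × 211² = 24750 Pa.
CL = 2W/(ρv²S) = 2×1.6088×10^6/(1.112×211²×233) = 0.2789.
CD = 0.0224 + 0.048 × 0.2789² = 0.02613.
L/D = CL/CD = 0.2789 / 0.02613 = 10.7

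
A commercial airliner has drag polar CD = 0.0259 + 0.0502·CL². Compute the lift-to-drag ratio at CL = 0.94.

CD = 0.0259 + 0.0502 × 0.94² = 0.07026
L/D = CL/CD = 0.94 / 0.07026 = 13.4

L/D = 13.4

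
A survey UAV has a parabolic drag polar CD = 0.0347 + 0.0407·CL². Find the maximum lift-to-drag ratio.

(L/D)max = 13.3

For CD = CD0 + K·CL², (L/D)max occurs at CL* = √(CD0/K) and equals 1/(2√(K·CD0)).
(L/D)max = 1/(2√(0.0407 × 0.0347)) = 1/(2 × 0.03758) = 13.3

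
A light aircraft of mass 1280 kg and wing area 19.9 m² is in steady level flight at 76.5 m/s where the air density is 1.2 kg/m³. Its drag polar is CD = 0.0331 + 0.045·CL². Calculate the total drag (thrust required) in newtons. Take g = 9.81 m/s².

D = 2410 N

In steady level flight, lift balances weight: W = mg = 1280 × 9.81 = 12557 N.
q = ½ρv² = ½ × 1.2 × 76.5² = 3511 Pa.
CL = 2W/(ρv²S) = 2×12557/(1.2×76.5²×19.9) = 0.1797.
CD = 0.0331 + 0.045 × 0.1797² = 0.03455.
D = q·S·CD = 3511 × 19.9 × 0.03455 = 2414 N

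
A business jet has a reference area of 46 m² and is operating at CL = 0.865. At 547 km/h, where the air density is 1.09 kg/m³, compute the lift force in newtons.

L = 5.01×10^5 N

Convert speed: v = 547 km/h ÷ 3.6 = 151.9 m/s.
L = ½ρv²S·CL = ½ × 1.09 × 151.9² × 46 × 0.865 = 5.01×10^5 N ≈ 501 kN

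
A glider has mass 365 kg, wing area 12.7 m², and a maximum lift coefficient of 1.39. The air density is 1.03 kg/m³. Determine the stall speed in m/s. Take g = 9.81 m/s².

Stall occurs when L = W at CL,max. W = mg = 365 × 9.81 = 3581 N.
V_stall = √(2W/(ρ·S·CL,max)) = √(2 × 3581 / (1.03 × 12.7 × 1.39))
V_stall = √393.9 = 19.8 m/s

V_stall = 19.8 m/s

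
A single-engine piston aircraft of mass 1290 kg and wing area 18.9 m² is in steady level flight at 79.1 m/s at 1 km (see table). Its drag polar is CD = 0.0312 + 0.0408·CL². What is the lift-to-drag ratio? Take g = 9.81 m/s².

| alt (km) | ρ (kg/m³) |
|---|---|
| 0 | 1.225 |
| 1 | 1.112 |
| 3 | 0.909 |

L/D = 5.88

At 1 km, from the table: ρ = 1.112 kg/m³.
Weight W = mg = 1290 × 9.81 = 12655 N; in level flight L = W.
q = ½ρv² = ½ × 1.112 × 79.1² = 3479 Pa.
CL = 2W/(ρv²S) = 2×12655/(1.112×79.1²×18.9) = 0.1925.
CD = 0.0312 + 0.0408 × 0.1925² = 0.03271.
L/D = CL/CD = 0.1925 / 0.03271 = 5.88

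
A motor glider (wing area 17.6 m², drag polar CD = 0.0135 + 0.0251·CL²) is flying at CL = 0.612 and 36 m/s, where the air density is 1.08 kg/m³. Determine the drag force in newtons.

D = 282 N

CD = 0.0135 + 0.0251 × 0.612² = 0.0229
D = ½ρv²S·CD = ½ × 1.08 × 36² × 17.6 × 0.0229 = 282 N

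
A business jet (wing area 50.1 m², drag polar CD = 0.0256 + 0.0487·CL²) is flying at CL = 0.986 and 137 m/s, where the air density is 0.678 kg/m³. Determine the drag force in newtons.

CD = 0.0256 + 0.0487 × 0.986² = 0.07295
D = ½ρv²S·CD = ½ × 0.678 × 137² × 50.1 × 0.07295 = 23300 N

D = 23300 N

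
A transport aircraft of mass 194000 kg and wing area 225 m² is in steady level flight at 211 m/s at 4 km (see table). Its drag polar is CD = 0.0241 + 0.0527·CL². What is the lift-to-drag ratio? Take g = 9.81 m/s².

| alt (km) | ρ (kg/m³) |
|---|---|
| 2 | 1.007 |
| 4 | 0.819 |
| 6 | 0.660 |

At 4 km, from the table: ρ = 0.819 kg/m³.
Weight W = mg = 194000 × 9.81 = 1.9031×10^6 N; in level flight L = W.
Dynamic pressure q = 0.5 × 0.819 × 211² = 18230 Pa.
CL = W/(q·S) = 1.9031×10^6 / (18230 × 225) = 0.4639.
CD = 0.0241 + 0.0527 × 0.4639² = 0.03544.
L/D = CL/CD = 0.4639 / 0.03544 = 13.1

L/D = 13.1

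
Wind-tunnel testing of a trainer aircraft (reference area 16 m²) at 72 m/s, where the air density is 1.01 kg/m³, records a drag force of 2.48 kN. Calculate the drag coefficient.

CD = 0.0592

From D = ½ρv²S·CD, rearranging gives CD = 2D/(ρv²S).
CD = 2 × 2480 / (1.01 × 72² × 16) = 0.0592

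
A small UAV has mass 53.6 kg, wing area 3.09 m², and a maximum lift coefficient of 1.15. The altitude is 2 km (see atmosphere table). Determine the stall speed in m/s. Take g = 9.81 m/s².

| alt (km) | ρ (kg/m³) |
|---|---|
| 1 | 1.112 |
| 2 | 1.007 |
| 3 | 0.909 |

At 2 km, from the table: ρ = 1.007 kg/m³.
Stall occurs when L = W at CL,max. W = mg = 53.6 × 9.81 = 525.8 N.
V_stall = √(2W/(ρ·S·CL,max)) = √(2 × 525.8 / (1.007 × 3.09 × 1.15))
V_stall = √293.9 = 17.1 m/s

V_stall = 17.1 m/s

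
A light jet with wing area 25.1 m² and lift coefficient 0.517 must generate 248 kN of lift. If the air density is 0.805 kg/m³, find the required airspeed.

v = 218 m/s

L = ½ρv²S·CL ⇒ v = √(2L/(ρ·S·CL))
v = √(2 × 2.48×10^5 / (0.805 × 25.1 × 0.517)) = √47480 = 218 m/s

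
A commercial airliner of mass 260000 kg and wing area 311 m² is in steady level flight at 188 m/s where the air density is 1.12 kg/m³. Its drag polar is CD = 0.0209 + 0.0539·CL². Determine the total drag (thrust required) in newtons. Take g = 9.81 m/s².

Level flight ⇒ L = W = m·g = 260000 × 9.81 = 2.5506×10^6 N.
Dynamic pressure q = 0.5 × 1.12 × 188² = 19790 Pa.
CL = 2W/(ρv²S) = 2×2.5506×10^6/(1.12×188²×311) = 0.4144.
CD = 0.0209 + 0.0539 × 0.4144² = 0.03015.
D = q·S·CD = 19790 × 311 × 0.03015 = 1.856×10^5 N

D = 1.86×10^5 N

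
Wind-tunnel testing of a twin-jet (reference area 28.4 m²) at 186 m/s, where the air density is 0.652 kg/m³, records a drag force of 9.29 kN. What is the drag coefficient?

From D = ½ρv²S·CD, rearranging gives CD = 2D/(ρv²S).
CD = 2 × 9290 / (0.652 × 186² × 28.4) = 0.029

CD = 0.029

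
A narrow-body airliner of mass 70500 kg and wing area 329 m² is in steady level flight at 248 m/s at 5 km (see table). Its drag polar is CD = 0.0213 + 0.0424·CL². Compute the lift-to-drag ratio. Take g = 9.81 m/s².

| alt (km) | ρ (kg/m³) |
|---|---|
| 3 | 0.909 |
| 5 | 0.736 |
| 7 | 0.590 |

At 5 km, from the table: ρ = 0.736 kg/m³.
Weight W = mg = 70500 × 9.81 = 6.916×10^5 N; in level flight L = W.
q = ½ρv² = ½ × 0.736 × 248² = 22630 Pa.
CL = W/(q·S) = 6.916×10^5 / (22630 × 329) = 0.09288.
CD = 0.0213 + 0.0424 × 0.09288² = 0.02167.
L/D = CL/CD = 0.09288 / 0.02167 = 4.29

L/D = 4.29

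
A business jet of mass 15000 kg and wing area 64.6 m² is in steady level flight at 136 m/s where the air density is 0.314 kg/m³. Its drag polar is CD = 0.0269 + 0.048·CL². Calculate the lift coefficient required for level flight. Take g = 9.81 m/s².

Weight W = mg = 15000 × 9.81 = 1.4715×10^5 N; in level flight L = W.
q = ½ρv² = ½ × 0.314 × 136² = 2904 Pa.
CL = W/(q·S) = 1.4715×10^5 / (2904 × 64.6) = 0.7844.

CL = 0.784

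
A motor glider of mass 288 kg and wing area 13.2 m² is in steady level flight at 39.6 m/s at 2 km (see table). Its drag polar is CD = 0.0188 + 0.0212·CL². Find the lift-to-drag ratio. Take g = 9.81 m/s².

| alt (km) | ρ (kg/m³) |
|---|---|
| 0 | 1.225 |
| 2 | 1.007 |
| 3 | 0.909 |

L/D = 13.3

At 2 km, from the table: ρ = 1.007 kg/m³.
Level flight ⇒ L = W = m·g = 288 × 9.81 = 2825.3 N.
q = ½ρv² = ½ × 1.007 × 39.6² = 789.6 Pa.
Required CL = L/(qS) = 2825.3/(789.6·13.2) = 0.2711.
CD = 0.0188 + 0.0212 × 0.2711² = 0.02036.
L/D = CL/CD = 0.2711 / 0.02036 = 13.3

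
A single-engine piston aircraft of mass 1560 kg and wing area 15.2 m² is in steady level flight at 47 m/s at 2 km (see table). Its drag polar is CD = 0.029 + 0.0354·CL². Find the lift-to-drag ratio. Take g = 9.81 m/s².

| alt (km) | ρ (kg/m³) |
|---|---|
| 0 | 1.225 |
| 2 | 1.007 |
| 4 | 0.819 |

At 2 km, from the table: ρ = 1.007 kg/m³.
Weight W = mg = 1560 × 9.81 = 15304 N; in level flight L = W.
q = ½ρv² = ½ × 1.007 × 47² = 1112 Pa.
CL = W/(q·S) = 15304 / (1112 × 15.2) = 0.9052.
CD = 0.029 + 0.0354 × 0.9052² = 0.05801.
L/D = CL/CD = 0.9052 / 0.05801 = 15.6

L/D = 15.6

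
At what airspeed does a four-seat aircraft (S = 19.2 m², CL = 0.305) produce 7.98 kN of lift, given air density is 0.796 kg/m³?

v = 58.5 m/s

L = ½ρv²S·CL ⇒ v = √(2L/(ρ·S·CL))
v = √(2 × 7980 / (0.796 × 19.2 × 0.305)) = √3424 = 58.5 m/s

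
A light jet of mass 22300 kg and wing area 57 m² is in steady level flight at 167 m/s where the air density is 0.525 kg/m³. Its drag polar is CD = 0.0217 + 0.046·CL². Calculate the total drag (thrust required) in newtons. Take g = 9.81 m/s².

Level flight ⇒ L = W = m·g = 22300 × 9.81 = 2.1876×10^5 N.
Dynamic pressure q = 0.5 × 0.525 × 167² = 7321 Pa.
CL = W/(q·S) = 2.1876×10^5 / (7321 × 57) = 0.5242.
CD = 0.0217 + 0.046 × 0.5242² = 0.03434.
D = q·S·CD = 7321 × 57 × 0.03434 = 14330 N

D = 14300 N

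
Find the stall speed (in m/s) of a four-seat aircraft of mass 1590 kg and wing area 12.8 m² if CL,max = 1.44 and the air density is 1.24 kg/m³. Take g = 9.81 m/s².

V_stall = 36.9 m/s

Stall occurs when L = W at CL,max. W = mg = 1590 × 9.81 = 15600 N.
From L = ½ρV²S·CL,max = W: V_stall = √(2W/(ρSCL,max)) = √(2·15600/(1.24·12.8·1.44))
V_stall = √1365 = 36.9 m/s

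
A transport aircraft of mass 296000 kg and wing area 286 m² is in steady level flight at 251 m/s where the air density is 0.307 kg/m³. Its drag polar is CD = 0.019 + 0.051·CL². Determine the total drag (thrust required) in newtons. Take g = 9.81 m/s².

In steady level flight, lift balances weight: W = mg = 296000 × 9.81 = 2.9038×10^6 N.
Dynamic pressure q = 0.5 × 0.307 × 251² = 9671 Pa.
Required CL = L/(qS) = 2.9038×10^6/(9671·286) = 1.05.
CD = 0.019 + 0.051 × 1.05² = 0.07521.
D = q·S·CD = 9671 × 286 × 0.07521 = 2.08×10^5 N

D = 2.08×10^5 N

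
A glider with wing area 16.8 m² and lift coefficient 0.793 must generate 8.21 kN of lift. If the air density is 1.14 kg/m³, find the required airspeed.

v = 32.9 m/s

L = ½ρv²S·CL ⇒ v = √(2L/(ρ·S·CL))
v = √(2 × 8210 / (1.14 × 16.8 × 0.793)) = √1081 = 32.9 m/s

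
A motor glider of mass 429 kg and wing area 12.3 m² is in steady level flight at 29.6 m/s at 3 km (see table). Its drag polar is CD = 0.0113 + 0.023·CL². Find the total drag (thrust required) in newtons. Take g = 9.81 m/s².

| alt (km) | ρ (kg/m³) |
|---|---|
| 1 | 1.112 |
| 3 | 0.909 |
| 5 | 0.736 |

At 3 km, from the table: ρ = 0.909 kg/m³.
In steady level flight, lift balances weight: W = mg = 429 × 9.81 = 4208.5 N.
Dynamic pressure q = 0.5 × 0.909 × 29.6² = 398.2 Pa.
Required CL = L/(qS) = 4208.5/(398.2·12.3) = 0.8592.
CD = 0.0113 + 0.023 × 0.8592² = 0.02828.
D = q·S·CD = 398.2 × 12.3 × 0.02828 = 138.5 N

D = 139 N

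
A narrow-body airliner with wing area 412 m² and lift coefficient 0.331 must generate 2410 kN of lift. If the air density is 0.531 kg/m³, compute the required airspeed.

L = ½ρv²S·CL ⇒ v = √(2L/(ρ·S·CL))
v = √(2 × 2.41×10^6 / (0.531 × 412 × 0.331)) = √66560 = 258 m/s

v = 258 m/s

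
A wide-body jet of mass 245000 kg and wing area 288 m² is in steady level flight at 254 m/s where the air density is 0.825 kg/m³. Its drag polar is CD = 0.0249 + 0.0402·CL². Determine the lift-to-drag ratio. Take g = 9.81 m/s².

In steady level flight, lift balances weight: W = mg = 245000 × 9.81 = 2.4034×10^6 N.
q = ½ρv² = ½ × 0.825 × 254² = 26610 Pa.
CL = W/(q·S) = 2.4034×10^6 / (26610 × 288) = 0.3136.
CD = 0.0249 + 0.0402 × 0.3136² = 0.02885.
L/D = CL/CD = 0.3136 / 0.02885 = 10.9

L/D = 10.9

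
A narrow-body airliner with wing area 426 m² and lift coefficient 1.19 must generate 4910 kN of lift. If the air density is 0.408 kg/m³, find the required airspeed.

L = ½ρv²S·CL ⇒ v = √(2L/(ρ·S·CL))
v = √(2 × 4.91×10^6 / (0.408 × 426 × 1.19)) = √47480 = 218 m/s

v = 218 m/s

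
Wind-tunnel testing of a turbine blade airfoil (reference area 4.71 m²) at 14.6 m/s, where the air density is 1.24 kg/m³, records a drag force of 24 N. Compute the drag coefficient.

From D = ½ρv²S·CD, rearranging gives CD = 2D/(ρv²S).
CD = 2 × 24 / (1.24 × 14.6² × 4.71) = 0.0386

CD = 0.0386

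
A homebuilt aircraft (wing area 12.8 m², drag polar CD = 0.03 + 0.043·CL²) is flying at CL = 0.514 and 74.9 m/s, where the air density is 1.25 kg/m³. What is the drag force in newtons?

D = 1860 N

CD = 0.03 + 0.043 × 0.514² = 0.04136
D = ½ρv²S·CD = ½ × 1.25 × 74.9² × 12.8 × 0.04136 = 1860 N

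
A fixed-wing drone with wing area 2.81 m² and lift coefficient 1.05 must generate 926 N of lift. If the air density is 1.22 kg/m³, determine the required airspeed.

v = 22.7 m/s

L = ½ρv²S·CL ⇒ v = √(2L/(ρ·S·CL))
v = √(2 × 926 / (1.22 × 2.81 × 1.05)) = √514.5 = 22.7 m/s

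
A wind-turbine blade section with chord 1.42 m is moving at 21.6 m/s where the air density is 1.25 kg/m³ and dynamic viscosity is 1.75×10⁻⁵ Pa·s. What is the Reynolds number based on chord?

Re = 2.19×10^6

Re = ρ·v·c/μ = 1.25 × 21.6 × 1.42 / (1.75×10⁻⁵) = 2.19×10^6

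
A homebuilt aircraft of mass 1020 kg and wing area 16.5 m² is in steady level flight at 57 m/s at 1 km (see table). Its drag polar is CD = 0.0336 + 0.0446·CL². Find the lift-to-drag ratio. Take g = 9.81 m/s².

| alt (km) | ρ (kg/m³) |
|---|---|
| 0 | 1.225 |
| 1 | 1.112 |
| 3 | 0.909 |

L/D = 8.69

At 1 km, from the table: ρ = 1.112 kg/m³.
Weight W = mg = 1020 × 9.81 = 10006 N; in level flight L = W.
Dynamic pressure q = 0.5 × 1.112 × 57² = 1806 Pa.
CL = W/(q·S) = 10006 / (1806 × 16.5) = 0.3357.
CD = 0.0336 + 0.0446 × 0.3357² = 0.03863.
L/D = CL/CD = 0.3357 / 0.03863 = 8.69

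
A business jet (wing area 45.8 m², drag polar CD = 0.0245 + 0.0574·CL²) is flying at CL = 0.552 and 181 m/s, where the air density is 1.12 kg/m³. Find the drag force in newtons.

CD = 0.0245 + 0.0574 × 0.552² = 0.04199
D = ½ρv²S·CD = ½ × 1.12 × 181² × 45.8 × 0.04199 = 35300 N

D = 35300 N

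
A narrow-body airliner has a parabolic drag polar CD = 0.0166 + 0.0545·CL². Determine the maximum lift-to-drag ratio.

(L/D)max = 16.6

For CD = CD0 + K·CL², (L/D)max occurs at CL* = √(CD0/K) and equals 1/(2√(K·CD0)).
(L/D)max = 1/(2√(0.0545 × 0.0166)) = 1/(2 × 0.03008) = 16.6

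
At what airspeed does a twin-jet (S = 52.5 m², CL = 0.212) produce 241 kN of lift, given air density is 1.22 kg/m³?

v = 188 m/s

L = ½ρv²S·CL ⇒ v = √(2L/(ρ·S·CL))
v = √(2 × 2.41×10^5 / (1.22 × 52.5 × 0.212)) = √35500 = 188 m/s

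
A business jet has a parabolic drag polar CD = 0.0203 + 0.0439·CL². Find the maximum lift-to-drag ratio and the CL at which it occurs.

(L/D)max = 16.7, at CL = 0.68

For CD = CD0 + K·CL², (L/D)max occurs at CL* = √(CD0/K) and equals 1/(2√(K·CD0)).
(L/D)max = 1/(2√(0.0439 × 0.0203)) = 1/(2 × 0.02985) = 16.7
CL* = √(0.0203/0.0439) = 0.68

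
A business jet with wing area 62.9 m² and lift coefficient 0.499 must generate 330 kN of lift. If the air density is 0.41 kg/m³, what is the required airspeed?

L = ½ρv²S·CL ⇒ v = √(2L/(ρ·S·CL))
v = √(2 × 3.3×10^5 / (0.41 × 62.9 × 0.499)) = √51290 = 226 m/s

v = 226 m/s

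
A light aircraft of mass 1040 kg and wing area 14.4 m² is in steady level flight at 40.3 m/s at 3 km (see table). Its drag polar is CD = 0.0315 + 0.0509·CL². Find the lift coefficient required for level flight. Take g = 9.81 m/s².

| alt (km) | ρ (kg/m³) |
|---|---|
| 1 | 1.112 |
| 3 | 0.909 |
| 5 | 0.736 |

At 3 km, from the table: ρ = 0.909 kg/m³.
Level flight ⇒ L = W = m·g = 1040 × 9.81 = 10202 N.
Dynamic pressure q = 0.5 × 0.909 × 40.3² = 738.1 Pa.
CL = W/(q·S) = 10202 / (738.1 × 14.4) = 0.9598.

CL = 0.96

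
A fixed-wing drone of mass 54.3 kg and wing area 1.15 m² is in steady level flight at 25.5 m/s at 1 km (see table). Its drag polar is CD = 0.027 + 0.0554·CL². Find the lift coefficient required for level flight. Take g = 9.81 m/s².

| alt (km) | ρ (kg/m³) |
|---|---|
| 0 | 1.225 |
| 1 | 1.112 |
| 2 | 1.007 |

At 1 km, from the table: ρ = 1.112 kg/m³.
Weight W = mg = 54.3 × 9.81 = 532.68 N; in level flight L = W.
Dynamic pressure q = 0.5 × 1.112 × 25.5² = 361.5 Pa.
Required CL = L/(qS) = 532.68/(361.5·1.15) = 1.281.

CL = 1.28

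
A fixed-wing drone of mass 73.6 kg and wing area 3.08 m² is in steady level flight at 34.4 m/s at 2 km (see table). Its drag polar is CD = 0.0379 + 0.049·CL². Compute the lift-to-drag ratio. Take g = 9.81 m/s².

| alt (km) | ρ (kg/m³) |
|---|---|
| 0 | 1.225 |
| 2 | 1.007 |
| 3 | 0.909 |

L/D = 8.65

At 2 km, from the table: ρ = 1.007 kg/m³.
In steady level flight, lift balances weight: W = mg = 73.6 × 9.81 = 722.02 N.
Dynamic pressure q = 0.5 × 1.007 × 34.4² = 595.8 Pa.
CL = W/(q·S) = 722.02 / (595.8 × 3.08) = 0.3934.
CD = 0.0379 + 0.049 × 0.3934² = 0.04548.
L/D = CL/CD = 0.3934 / 0.04548 = 8.65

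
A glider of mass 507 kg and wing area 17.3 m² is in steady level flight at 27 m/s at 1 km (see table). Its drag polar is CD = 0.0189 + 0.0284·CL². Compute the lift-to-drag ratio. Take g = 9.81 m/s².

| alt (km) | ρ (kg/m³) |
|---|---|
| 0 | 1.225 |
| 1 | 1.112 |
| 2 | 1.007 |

L/D = 21.4

At 1 km, from the table: ρ = 1.112 kg/m³.
Level flight ⇒ L = W = m·g = 507 × 9.81 = 4973.7 N.
Dynamic pressure q = 0.5 × 1.112 × 27² = 405.3 Pa.
CL = 2W/(ρv²S) = 2×4973.7/(1.112×27²×17.3) = 0.7093.
CD = 0.0189 + 0.0284 × 0.7093² = 0.03319.
L/D = CL/CD = 0.7093 / 0.03319 = 21.4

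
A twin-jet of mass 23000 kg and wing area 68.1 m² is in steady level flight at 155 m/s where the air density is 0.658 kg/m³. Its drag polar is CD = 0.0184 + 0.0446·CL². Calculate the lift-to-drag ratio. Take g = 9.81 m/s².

Weight W = mg = 23000 × 9.81 = 2.2563×10^5 N; in level flight L = W.
Dynamic pressure q = 0.5 × 0.658 × 155² = 7904 Pa.
CL = 2W/(ρv²S) = 2×2.2563×10^5/(0.658×155²×68.1) = 0.4192.
CD = 0.0184 + 0.0446 × 0.4192² = 0.02624.
L/D = CL/CD = 0.4192 / 0.02624 = 16

L/D = 16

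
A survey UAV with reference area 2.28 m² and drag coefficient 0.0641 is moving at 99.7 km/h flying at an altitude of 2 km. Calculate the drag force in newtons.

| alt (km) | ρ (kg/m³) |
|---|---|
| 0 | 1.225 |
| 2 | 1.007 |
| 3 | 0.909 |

D = 56.4 N

At 2 km, from the table: ρ = 1.007 kg/m³.
Convert speed: v = 99.7 km/h ÷ 3.6 = 27.69 m/s.
Dynamic pressure q = ½ρv² = ½ × 1.007 × 27.69² = 386.2 Pa.
D = q·S·CD = 386.2 × 2.28 × 0.0641 = 56.4 N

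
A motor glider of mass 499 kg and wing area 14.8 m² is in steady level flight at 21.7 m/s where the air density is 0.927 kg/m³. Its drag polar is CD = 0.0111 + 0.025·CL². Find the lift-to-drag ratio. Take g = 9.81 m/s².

L/D = 22.1

Weight W = mg = 499 × 9.81 = 4895.2 N; in level flight L = W.
q = ½ρv² = ½ × 0.927 × 21.7² = 218.3 Pa.
CL = 2W/(ρv²S) = 2×4895.2/(0.927×21.7²×14.8) = 1.515.
CD = 0.0111 + 0.025 × 1.515² = 0.06851.
L/D = CL/CD = 1.515 / 0.06851 = 22.1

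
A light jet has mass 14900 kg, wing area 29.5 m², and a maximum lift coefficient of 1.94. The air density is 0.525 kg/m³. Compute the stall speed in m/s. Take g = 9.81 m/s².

V_stall = 98.6 m/s

Weight W = mg = 14900 × 9.81 = 1.462×10^5 N.
From L = ½ρV²S·CL,max = W: V_stall = √(2W/(ρSCL,max)) = √(2·1.462×10^5/(0.525·29.5·1.94))
V_stall = √9730 = 98.6 m/s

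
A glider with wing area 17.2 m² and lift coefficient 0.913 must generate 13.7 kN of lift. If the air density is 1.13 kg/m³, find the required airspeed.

L = ½ρv²S·CL ⇒ v = √(2L/(ρ·S·CL))
v = √(2 × 13700 / (1.13 × 17.2 × 0.913)) = √1544 = 39.3 m/s

v = 39.3 m/s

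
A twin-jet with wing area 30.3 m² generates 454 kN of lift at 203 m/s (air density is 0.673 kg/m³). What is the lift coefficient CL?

From L = ½ρv²S·CL, rearranging gives CL = 2L/(ρv²S).
CL = 2 × 4.54×10^5 / (0.673 × 203² × 30.3) = 1.08

CL = 1.08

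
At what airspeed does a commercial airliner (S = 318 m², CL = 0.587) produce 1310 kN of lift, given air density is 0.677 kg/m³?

v = 144 m/s

L = ½ρv²S·CL ⇒ v = √(2L/(ρ·S·CL))
v = √(2 × 1.31×10^6 / (0.677 × 318 × 0.587)) = √20730 = 144 m/s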